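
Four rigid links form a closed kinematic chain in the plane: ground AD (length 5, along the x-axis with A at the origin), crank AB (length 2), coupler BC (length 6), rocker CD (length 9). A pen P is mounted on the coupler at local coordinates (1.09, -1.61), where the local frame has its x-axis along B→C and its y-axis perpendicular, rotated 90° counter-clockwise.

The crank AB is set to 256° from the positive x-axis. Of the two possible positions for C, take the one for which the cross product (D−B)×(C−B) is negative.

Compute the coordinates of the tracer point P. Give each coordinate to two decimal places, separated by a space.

A=(0,0), D=(5.00,0)
B = A + 2.00·(cos256°, sin256°) = (-0.4838, -1.9406)
|BD| = 5.8171
circle(B,6.00) ∩ circle(D,9.00): a=-0.9594, h=5.9228
  candidates: C₊=(-3.3641,3.3229) cross=34.453; C₋=(0.5876,-7.8442) cross=-34.453
  mode - wants cross < 0 → take C=(0.5876,-7.8442) (cross=-34.453)
ex = (C−B)/|BC| = (0.1786,-0.9839); ey = (0.9839,0.1786)
P = B + 1.09·ex + -1.61·ey = (-1.8733,-3.3006)

-1.87 -3.30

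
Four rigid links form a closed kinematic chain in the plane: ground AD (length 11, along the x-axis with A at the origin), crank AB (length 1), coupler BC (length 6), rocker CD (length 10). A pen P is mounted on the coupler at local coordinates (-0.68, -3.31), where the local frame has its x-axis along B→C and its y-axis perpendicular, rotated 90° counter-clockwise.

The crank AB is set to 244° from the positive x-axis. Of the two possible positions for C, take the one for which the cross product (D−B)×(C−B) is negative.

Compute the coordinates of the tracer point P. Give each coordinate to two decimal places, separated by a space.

-3.56 -2.18

A=(0,0), D=(11.00,0)
B = A + 1.00·(cos244°, sin244°) = (-0.4384, -0.8988)
|BD| = 11.4736
circle(B,6.00) ∩ circle(D,10.00): a=2.9478, h=5.2259
  candidates: C₊=(2.0910,4.5420) cross=59.960; C₋=(2.9098,-5.8778) cross=-59.960
  mode - wants cross < 0 → take C=(2.9098,-5.8778) (cross=-59.960)
ex = (C−B)/|BC| = (0.5580,-0.8298); ey = (0.8298,0.5580)
P = B + -0.68·ex + -3.31·ey = (-3.5646,-2.1816)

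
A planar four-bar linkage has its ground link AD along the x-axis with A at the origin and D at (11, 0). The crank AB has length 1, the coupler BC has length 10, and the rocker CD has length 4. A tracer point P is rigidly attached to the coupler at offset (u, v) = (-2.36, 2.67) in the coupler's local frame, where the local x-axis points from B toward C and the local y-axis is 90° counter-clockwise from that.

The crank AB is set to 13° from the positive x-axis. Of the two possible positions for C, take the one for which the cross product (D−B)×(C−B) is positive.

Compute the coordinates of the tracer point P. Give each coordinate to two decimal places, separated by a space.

-2.21 1.83

A=(0,0), D=(11.00,0)
B = A + 1.00·(cos13°, sin13°) = (0.9744, 0.2250)
|BD| = 10.0282
circle(B,10.00) ∩ circle(D,4.00): a=9.2023, h=3.9138
  candidates: C₊=(10.2621,3.9314) cross=39.248; C₋=(10.0865,-3.8943) cross=-39.248
  mode + wants cross > 0 → take C=(10.2621,3.9314) (cross=39.248)
ex = (C−B)/|BC| = (0.9288,0.3706); ey = (-0.3706,0.9288)
P = B + -2.36·ex + 2.67·ey = (-2.2072,1.8301)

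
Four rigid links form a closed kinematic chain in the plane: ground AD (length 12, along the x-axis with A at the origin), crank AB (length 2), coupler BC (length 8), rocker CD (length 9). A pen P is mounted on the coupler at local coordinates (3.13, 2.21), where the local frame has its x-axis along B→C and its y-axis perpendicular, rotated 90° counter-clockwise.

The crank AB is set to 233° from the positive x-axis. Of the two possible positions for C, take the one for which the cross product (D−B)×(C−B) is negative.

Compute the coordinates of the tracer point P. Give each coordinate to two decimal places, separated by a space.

2.63 -1.54

A=(0,0), D=(12.00,0)
B = A + 2.00·(cos233°, sin233°) = (-1.2036, -1.5973)
|BD| = 13.2999
circle(B,8.00) ∩ circle(D,9.00): a=6.0108, h=5.2792
  candidates: C₊=(4.1297,4.3656) cross=70.213; C₋=(5.3977,-6.1164) cross=-70.213
  mode - wants cross < 0 → take C=(5.3977,-6.1164) (cross=-70.213)
ex = (C−B)/|BC| = (0.8252,-0.5649); ey = (0.5649,0.8252)
P = B + 3.13·ex + 2.21·ey = (2.6275,-1.5417)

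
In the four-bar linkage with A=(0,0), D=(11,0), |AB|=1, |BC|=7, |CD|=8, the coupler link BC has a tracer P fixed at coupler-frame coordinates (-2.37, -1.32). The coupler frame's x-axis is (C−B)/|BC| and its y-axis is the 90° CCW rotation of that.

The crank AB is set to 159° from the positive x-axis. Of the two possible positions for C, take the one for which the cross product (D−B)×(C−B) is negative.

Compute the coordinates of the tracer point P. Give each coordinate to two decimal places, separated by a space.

A=(0,0), D=(11.00,0)
B = A + 1.00·(cos159°, sin159°) = (-0.9336, 0.3584)
|BD| = 11.9390
circle(B,7.00) ∩ circle(D,8.00): a=5.3413, h=4.5245
  candidates: C₊=(4.5411,4.7205) cross=54.017; C₋=(4.2695,-4.3244) cross=-54.017
  mode - wants cross < 0 → take C=(4.2695,-4.3244) (cross=-54.017)
ex = (C−B)/|BC| = (0.7433,-0.6690); ey = (0.6690,0.7433)
P = B + -2.37·ex + -1.32·ey = (-3.5782,0.9627)

-3.58 0.96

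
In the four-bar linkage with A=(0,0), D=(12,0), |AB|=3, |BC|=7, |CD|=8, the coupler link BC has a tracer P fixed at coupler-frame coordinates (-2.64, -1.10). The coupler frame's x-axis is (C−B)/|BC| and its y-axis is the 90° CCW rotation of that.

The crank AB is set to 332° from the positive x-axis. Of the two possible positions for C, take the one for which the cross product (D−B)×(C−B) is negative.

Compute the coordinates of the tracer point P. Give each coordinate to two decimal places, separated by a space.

0.05 -0.22

A=(0,0), D=(12.00,0)
B = A + 3.00·(cos332°, sin332°) = (2.6488, -1.4084)
|BD| = 9.4566
circle(B,7.00) ∩ circle(D,8.00): a=3.9352, h=5.7891
  candidates: C₊=(5.6780,4.9022) cross=54.746; C₋=(7.4024,-6.5469) cross=-54.746
  mode - wants cross < 0 → take C=(7.4024,-6.5469) (cross=-54.746)
ex = (C−B)/|BC| = (0.6791,-0.7341); ey = (0.7341,0.6791)
P = B + -2.64·ex + -1.10·ey = (0.0486,-0.2175)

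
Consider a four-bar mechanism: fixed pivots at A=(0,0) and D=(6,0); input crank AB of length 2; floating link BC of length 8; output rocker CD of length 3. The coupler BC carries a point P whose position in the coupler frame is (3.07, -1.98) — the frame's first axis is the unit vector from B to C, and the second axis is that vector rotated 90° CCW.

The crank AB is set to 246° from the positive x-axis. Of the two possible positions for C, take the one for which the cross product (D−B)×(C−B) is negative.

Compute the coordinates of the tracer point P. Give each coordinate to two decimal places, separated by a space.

A=(0,0), D=(6.00,0)
B = A + 2.00·(cos246°, sin246°) = (-0.8135, -1.8271)
|BD| = 7.0542
circle(B,8.00) ∩ circle(D,3.00): a=7.4255, h=2.9769
  candidates: C₊=(5.5876,2.9715) cross=21.000; C₋=(7.1297,-2.7792) cross=-21.000
  mode - wants cross < 0 → take C=(7.1297,-2.7792) (cross=-21.000)
ex = (C−B)/|BC| = (0.9929,-0.1190); ey = (0.1190,0.9929)
P = B + 3.07·ex + -1.98·ey = (1.9991,-4.1584)

2.00 -4.16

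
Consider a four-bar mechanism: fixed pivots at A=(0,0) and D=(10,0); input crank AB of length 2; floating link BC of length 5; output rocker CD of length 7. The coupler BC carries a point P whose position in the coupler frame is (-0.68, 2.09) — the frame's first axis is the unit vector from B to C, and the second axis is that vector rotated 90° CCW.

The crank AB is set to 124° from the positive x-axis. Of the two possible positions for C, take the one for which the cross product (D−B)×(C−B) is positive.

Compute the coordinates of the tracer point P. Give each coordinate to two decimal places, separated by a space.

-2.35 3.48

A=(0,0), D=(10.00,0)
B = A + 2.00·(cos124°, sin124°) = (-1.1184, 1.6581)
|BD| = 11.2413
circle(B,5.00) ∩ circle(D,7.00): a=4.5532, h=2.0660
  candidates: C₊=(3.6897,3.0299) cross=23.225; C₋=(3.0803,-1.0570) cross=-23.225
  mode + wants cross > 0 → take C=(3.6897,3.0299) (cross=23.225)
ex = (C−B)/|BC| = (0.9616,0.2744); ey = (-0.2744,0.9616)
P = B + -0.68·ex + 2.09·ey = (-2.3457,3.4813)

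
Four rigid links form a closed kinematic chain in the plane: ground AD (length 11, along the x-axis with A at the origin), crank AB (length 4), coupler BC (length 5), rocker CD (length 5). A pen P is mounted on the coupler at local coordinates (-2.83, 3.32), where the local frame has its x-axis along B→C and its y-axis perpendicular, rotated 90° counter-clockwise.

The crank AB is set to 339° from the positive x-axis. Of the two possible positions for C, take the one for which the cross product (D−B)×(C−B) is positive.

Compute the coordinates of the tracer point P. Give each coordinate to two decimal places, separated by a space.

A=(0,0), D=(11.00,0)
B = A + 4.00·(cos339°, sin339°) = (3.7343, -1.4335)
|BD| = 7.4057
circle(B,5.00) ∩ circle(D,5.00): a=3.7029, h=3.3599
  candidates: C₊=(6.7168,2.5796) cross=24.882; C₋=(8.0175,-4.0131) cross=-24.882
  mode + wants cross > 0 → take C=(6.7168,2.5796) (cross=24.882)
ex = (C−B)/|BC| = (0.5965,0.8026); ey = (-0.8026,0.5965)
P = B + -2.83·ex + 3.32·ey = (-0.6184,-1.7245)

-0.62 -1.72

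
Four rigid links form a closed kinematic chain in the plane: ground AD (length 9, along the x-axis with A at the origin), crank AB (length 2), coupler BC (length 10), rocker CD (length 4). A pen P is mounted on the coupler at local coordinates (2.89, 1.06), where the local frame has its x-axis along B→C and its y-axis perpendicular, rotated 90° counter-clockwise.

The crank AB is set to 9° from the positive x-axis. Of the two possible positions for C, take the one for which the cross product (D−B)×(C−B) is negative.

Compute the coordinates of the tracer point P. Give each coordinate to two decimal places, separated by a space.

5.05 0.27

A=(0,0), D=(9.00,0)
B = A + 2.00·(cos9°, sin9°) = (1.9754, 0.3129)
|BD| = 7.0316
circle(B,10.00) ∩ circle(D,4.00): a=9.4888, h=3.1562
  candidates: C₊=(11.5953,3.0438) cross=22.193; C₋=(11.3144,-3.2625) cross=-22.193
  mode - wants cross < 0 → take C=(11.3144,-3.2625) (cross=-22.193)
ex = (C−B)/|BC| = (0.9339,-0.3575); ey = (0.3575,0.9339)
P = B + 2.89·ex + 1.06·ey = (5.0533,0.2695)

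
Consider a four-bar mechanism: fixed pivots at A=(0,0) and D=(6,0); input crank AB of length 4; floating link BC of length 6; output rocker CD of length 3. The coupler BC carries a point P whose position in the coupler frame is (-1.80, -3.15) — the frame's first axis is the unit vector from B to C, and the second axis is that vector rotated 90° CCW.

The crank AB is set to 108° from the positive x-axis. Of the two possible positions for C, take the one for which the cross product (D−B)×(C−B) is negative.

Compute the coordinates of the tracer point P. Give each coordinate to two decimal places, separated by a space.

A=(0,0), D=(6.00,0)
B = A + 4.00·(cos108°, sin108°) = (-1.2361, 3.8042)
|BD| = 8.1751
circle(B,6.00) ∩ circle(D,3.00): a=5.7389, h=1.7507
  candidates: C₊=(4.6583,2.6832) cross=14.312; C₋=(3.0290,-0.4159) cross=-14.312
  mode - wants cross < 0 → take C=(3.0290,-0.4159) (cross=-14.312)
ex = (C−B)/|BC| = (0.7108,-0.7034); ey = (0.7034,0.7108)
P = B + -1.80·ex + -3.15·ey = (-4.7311,2.8311)

-4.73 2.83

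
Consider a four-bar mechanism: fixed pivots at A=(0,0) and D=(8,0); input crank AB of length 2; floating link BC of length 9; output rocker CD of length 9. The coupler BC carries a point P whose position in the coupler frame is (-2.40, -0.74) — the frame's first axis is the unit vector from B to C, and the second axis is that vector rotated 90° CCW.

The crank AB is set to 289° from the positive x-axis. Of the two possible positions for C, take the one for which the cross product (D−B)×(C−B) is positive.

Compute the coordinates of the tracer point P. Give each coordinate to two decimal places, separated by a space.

A=(0,0), D=(8.00,0)
B = A + 2.00·(cos289°, sin289°) = (0.6511, -1.8910)
|BD| = 7.5883
circle(B,9.00) ∩ circle(D,9.00): a=3.7941, h=8.1612
  candidates: C₊=(2.2918,6.9582) cross=61.929; C₋=(6.3594,-8.8492) cross=-61.929
  mode + wants cross > 0 → take C=(2.2918,6.9582) (cross=61.929)
ex = (C−B)/|BC| = (0.1823,0.9832); ey = (-0.9832,0.1823)
P = B + -2.40·ex + -0.74·ey = (0.9412,-4.3857)

0.94 -4.39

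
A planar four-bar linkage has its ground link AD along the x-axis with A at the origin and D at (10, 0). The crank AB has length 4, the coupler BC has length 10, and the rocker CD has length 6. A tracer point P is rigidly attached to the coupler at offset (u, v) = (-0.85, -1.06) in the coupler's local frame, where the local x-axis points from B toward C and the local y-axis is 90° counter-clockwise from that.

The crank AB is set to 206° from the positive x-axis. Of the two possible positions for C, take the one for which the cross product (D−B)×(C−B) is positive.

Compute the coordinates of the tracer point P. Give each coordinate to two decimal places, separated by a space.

A=(0,0), D=(10.00,0)
B = A + 4.00·(cos206°, sin206°) = (-3.5952, -1.7535)
|BD| = 13.7078
circle(B,10.00) ∩ circle(D,6.00): a=9.1883, h=3.9465
  candidates: C₊=(5.0128,3.3359) cross=54.097; C₋=(6.0225,-4.4922) cross=-54.097
  mode + wants cross > 0 → take C=(5.0128,3.3359) (cross=54.097)
ex = (C−B)/|BC| = (0.8608,0.5089); ey = (-0.5089,0.8608)
P = B + -0.85·ex + -1.06·ey = (-3.7874,-3.0985)

-3.79 -3.10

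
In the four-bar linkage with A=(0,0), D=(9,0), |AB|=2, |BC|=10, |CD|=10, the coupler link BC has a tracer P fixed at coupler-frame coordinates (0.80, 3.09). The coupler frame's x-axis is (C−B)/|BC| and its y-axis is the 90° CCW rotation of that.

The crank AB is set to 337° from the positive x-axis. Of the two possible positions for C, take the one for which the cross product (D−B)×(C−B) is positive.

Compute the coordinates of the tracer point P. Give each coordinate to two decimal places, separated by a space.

-0.94 0.78

A=(0,0), D=(9.00,0)
B = A + 2.00·(cos337°, sin337°) = (1.8410, -0.7815)
|BD| = 7.2015
circle(B,10.00) ∩ circle(D,10.00): a=3.6008, h=9.3292
  candidates: C₊=(4.4082,8.8834) cross=67.185; C₋=(6.4329,-9.6649) cross=-67.185
  mode + wants cross > 0 → take C=(4.4082,8.8834) (cross=67.185)
ex = (C−B)/|BC| = (0.2567,0.9665); ey = (-0.9665,0.2567)
P = B + 0.80·ex + 3.09·ey = (-0.9401,0.7850)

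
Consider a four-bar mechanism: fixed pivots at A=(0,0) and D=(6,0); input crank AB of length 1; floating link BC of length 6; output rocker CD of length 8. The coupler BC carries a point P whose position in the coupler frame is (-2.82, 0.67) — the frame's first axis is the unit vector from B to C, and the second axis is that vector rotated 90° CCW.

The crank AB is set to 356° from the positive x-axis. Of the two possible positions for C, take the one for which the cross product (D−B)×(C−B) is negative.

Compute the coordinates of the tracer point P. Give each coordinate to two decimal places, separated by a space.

A=(0,0), D=(6.00,0)
B = A + 1.00·(cos356°, sin356°) = (0.9976, -0.0698)
|BD| = 5.0029
circle(B,6.00) ∩ circle(D,8.00): a=-0.2969, h=5.9926
  candidates: C₊=(0.6171,5.9182) cross=29.981; C₋=(0.7842,-6.0660) cross=-29.981
  mode - wants cross < 0 → take C=(0.7842,-6.0660) (cross=-29.981)
ex = (C−B)/|BC| = (-0.0356,-0.9994); ey = (0.9994,-0.0356)
P = B + -2.82·ex + 0.67·ey = (1.7674,2.7246)

1.77 2.72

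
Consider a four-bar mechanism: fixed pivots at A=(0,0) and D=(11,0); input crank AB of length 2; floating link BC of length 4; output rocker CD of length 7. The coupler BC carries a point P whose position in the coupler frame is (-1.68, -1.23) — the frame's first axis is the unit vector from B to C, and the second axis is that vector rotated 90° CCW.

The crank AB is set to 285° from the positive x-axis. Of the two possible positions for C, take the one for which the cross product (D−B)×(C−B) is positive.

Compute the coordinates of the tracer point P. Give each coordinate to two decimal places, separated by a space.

A=(0,0), D=(11.00,0)
B = A + 2.00·(cos285°, sin285°) = (0.5176, -1.9319)
|BD| = 10.6589
circle(B,4.00) ∩ circle(D,7.00): a=3.7814, h=1.3041
  candidates: C₊=(4.0001,0.0360) cross=13.900; C₋=(4.4728,-2.5290) cross=-13.900
  mode + wants cross > 0 → take C=(4.0001,0.0360) (cross=13.900)
ex = (C−B)/|BC| = (0.8706,0.4920); ey = (-0.4920,0.8706)
P = B + -1.68·ex + -1.23·ey = (-0.3399,-3.8292)

-0.34 -3.83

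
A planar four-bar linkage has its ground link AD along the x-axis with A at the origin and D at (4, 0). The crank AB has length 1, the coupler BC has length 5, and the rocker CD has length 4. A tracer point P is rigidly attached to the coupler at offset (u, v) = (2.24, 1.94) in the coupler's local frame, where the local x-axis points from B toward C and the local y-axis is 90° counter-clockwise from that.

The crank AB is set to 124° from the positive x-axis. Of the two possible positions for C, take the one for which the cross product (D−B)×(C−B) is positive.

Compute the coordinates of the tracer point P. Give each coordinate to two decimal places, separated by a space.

A=(0,0), D=(4.00,0)
B = A + 1.00·(cos124°, sin124°) = (-0.5592, 0.8290)
|BD| = 4.6340
circle(B,5.00) ∩ circle(D,4.00): a=3.2881, h=3.7668
  candidates: C₊=(3.3497,3.9468) cross=17.455; C₋=(2.0019,-3.4652) cross=-17.455
  mode + wants cross > 0 → take C=(3.3497,3.9468) (cross=17.455)
ex = (C−B)/|BC| = (0.7818,0.6236); ey = (-0.6236,0.7818)
P = B + 2.24·ex + 1.94·ey = (-0.0177,3.7424)

-0.02 3.74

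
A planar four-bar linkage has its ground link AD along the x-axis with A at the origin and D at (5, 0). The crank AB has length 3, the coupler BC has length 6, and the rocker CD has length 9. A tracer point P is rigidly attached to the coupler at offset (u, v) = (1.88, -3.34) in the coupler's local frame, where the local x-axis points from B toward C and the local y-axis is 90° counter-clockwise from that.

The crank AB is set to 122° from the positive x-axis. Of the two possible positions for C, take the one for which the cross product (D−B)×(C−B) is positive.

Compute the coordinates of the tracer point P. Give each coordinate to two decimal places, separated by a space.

2.23 2.87

A=(0,0), D=(5.00,0)
B = A + 3.00·(cos122°, sin122°) = (-1.5898, 2.5441)
|BD| = 7.0638
circle(B,6.00) ∩ circle(D,9.00): a=0.3467, h=5.9900
  candidates: C₊=(0.8910,8.0073) cross=42.312; C₋=(-3.4237,-3.1687) cross=-42.312
  mode + wants cross > 0 → take C=(0.8910,8.0073) (cross=42.312)
ex = (C−B)/|BC| = (0.4135,0.9105); ey = (-0.9105,0.4135)
P = B + 1.88·ex + -3.34·ey = (2.2287,2.8750)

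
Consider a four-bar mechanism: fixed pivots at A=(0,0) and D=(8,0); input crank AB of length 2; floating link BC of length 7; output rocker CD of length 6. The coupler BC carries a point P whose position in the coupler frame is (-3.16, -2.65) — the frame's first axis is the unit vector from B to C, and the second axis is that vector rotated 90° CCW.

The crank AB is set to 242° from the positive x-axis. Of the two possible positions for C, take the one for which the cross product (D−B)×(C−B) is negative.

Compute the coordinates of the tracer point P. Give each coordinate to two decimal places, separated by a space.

-5.00 -2.48

A=(0,0), D=(8.00,0)
B = A + 2.00·(cos242°, sin242°) = (-0.9389, -1.7659)
|BD| = 9.1117
circle(B,7.00) ∩ circle(D,6.00): a=5.2692, h=4.6082
  candidates: C₊=(3.3373,3.7761) cross=41.988; C₋=(5.1235,-5.2655) cross=-41.988
  mode - wants cross < 0 → take C=(5.1235,-5.2655) (cross=-41.988)
ex = (C−B)/|BC| = (0.8661,-0.4999); ey = (0.4999,0.8661)
P = B + -3.16·ex + -2.65·ey = (-5.0005,-2.4811)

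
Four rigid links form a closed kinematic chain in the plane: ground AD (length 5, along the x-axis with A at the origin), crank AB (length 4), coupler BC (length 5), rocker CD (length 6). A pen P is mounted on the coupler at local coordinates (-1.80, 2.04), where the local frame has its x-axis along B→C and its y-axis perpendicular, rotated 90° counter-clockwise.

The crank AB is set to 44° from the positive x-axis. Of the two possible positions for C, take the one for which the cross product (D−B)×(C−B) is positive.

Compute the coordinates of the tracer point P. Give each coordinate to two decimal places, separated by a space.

A=(0,0), D=(5.00,0)
B = A + 4.00·(cos44°, sin44°) = (2.8774, 2.7786)
|BD| = 3.4966
circle(B,5.00) ∩ circle(D,6.00): a=0.1754, h=4.9969
  candidates: C₊=(6.9547,5.6727) cross=17.472; C₋=(-0.9870,-0.3941) cross=-17.472
  mode + wants cross > 0 → take C=(6.9547,5.6727) (cross=17.472)
ex = (C−B)/|BC| = (0.8155,0.5788); ey = (-0.5788,0.8155)
P = B + -1.80·ex + 2.04·ey = (0.2288,3.4003)

0.23 3.40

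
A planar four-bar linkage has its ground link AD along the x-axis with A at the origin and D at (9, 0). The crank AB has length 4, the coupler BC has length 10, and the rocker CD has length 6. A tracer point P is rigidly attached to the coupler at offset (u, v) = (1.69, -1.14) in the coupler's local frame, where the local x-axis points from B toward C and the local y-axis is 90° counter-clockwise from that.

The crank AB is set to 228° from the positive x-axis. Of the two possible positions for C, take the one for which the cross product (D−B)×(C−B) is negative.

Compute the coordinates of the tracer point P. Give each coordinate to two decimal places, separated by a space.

A=(0,0), D=(9.00,0)
B = A + 4.00·(cos228°, sin228°) = (-2.6765, -2.9726)
|BD| = 12.0490
circle(B,10.00) ∩ circle(D,6.00): a=8.6803, h=4.9651
  candidates: C₊=(4.5105,3.9806) cross=59.824; C₋=(6.9604,-5.6427) cross=-59.824
  mode - wants cross < 0 → take C=(6.9604,-5.6427) (cross=-59.824)
ex = (C−B)/|BC| = (0.9637,-0.2670); ey = (0.2670,0.9637)
P = B + 1.69·ex + -1.14·ey = (-1.3523,-4.5224)

-1.35 -4.52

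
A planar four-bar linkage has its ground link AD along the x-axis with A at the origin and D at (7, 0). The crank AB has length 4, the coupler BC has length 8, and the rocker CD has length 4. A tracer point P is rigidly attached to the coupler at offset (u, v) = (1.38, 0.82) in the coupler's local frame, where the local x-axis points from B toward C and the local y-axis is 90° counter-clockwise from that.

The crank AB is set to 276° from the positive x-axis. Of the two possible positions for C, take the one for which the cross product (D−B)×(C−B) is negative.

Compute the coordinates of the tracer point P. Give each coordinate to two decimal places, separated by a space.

1.77 -3.12

A=(0,0), D=(7.00,0)
B = A + 4.00·(cos276°, sin276°) = (0.4181, -3.9781)
|BD| = 7.6907
circle(B,8.00) ∩ circle(D,4.00): a=6.9660, h=3.9338
  candidates: C₊=(4.3450,2.9918) cross=30.254; C₋=(8.4146,-3.7415) cross=-30.254
  mode - wants cross < 0 → take C=(8.4146,-3.7415) (cross=-30.254)
ex = (C−B)/|BC| = (0.9996,0.0296); ey = (-0.0296,0.9996)
P = B + 1.38·ex + 0.82·ey = (1.7733,-3.1176)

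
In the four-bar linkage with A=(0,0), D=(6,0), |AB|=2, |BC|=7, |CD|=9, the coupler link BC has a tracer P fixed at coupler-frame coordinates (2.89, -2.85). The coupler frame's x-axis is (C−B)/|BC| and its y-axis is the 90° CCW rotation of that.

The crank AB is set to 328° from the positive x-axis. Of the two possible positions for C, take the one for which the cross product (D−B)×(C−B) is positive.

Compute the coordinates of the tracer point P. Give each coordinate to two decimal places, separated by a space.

A=(0,0), D=(6.00,0)
B = A + 2.00·(cos328°, sin328°) = (1.6961, -1.0598)
|BD| = 4.4325
circle(B,7.00) ∩ circle(D,9.00): a=-1.3935, h=6.8599
  candidates: C₊=(-1.2972,5.2679) cross=30.406; C₋=(1.9833,-8.0539) cross=-30.406
  mode + wants cross > 0 → take C=(-1.2972,5.2679) (cross=30.406)
ex = (C−B)/|BC| = (-0.4276,0.9040); ey = (-0.9040,-0.4276)
P = B + 2.89·ex + -2.85·ey = (3.0366,2.7713)

3.04 2.77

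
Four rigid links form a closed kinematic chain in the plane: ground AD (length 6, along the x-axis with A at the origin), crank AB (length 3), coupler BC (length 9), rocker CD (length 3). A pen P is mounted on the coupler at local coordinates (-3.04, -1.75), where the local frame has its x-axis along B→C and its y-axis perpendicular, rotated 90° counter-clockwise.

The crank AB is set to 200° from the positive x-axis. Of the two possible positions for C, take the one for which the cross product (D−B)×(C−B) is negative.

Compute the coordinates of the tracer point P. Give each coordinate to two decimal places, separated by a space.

-6.17 -2.07

A=(0,0), D=(6.00,0)
B = A + 3.00·(cos200°, sin200°) = (-2.8191, -1.0261)
|BD| = 8.8786
circle(B,9.00) ∩ circle(D,3.00): a=8.4940, h=2.9752
  candidates: C₊=(5.2742,2.9109) cross=26.416; C₋=(5.9618,-2.9998) cross=-26.416
  mode - wants cross < 0 → take C=(5.9618,-2.9998) (cross=-26.416)
ex = (C−B)/|BC| = (0.9757,-0.2193); ey = (0.2193,0.9757)
P = B + -3.04·ex + -1.75·ey = (-6.1689,-2.0668)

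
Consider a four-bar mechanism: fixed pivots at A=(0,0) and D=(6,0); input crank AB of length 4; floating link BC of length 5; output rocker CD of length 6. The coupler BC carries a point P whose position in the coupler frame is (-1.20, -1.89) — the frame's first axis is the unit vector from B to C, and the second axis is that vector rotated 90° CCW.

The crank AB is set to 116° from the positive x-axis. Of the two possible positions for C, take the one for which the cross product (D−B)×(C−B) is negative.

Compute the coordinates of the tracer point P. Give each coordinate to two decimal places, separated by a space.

-3.95 4.01

A=(0,0), D=(6.00,0)
B = A + 4.00·(cos116°, sin116°) = (-1.7535, 3.5952)
|BD| = 8.5465
circle(B,5.00) ∩ circle(D,6.00): a=3.6297, h=3.4388
  candidates: C₊=(2.9860,5.1880) cross=29.390; C₋=(0.0928,-1.0514) cross=-29.390
  mode - wants cross < 0 → take C=(0.0928,-1.0514) (cross=-29.390)
ex = (C−B)/|BC| = (0.3693,-0.9293); ey = (0.9293,0.3693)
P = B + -1.20·ex + -1.89·ey = (-3.9530,4.0125)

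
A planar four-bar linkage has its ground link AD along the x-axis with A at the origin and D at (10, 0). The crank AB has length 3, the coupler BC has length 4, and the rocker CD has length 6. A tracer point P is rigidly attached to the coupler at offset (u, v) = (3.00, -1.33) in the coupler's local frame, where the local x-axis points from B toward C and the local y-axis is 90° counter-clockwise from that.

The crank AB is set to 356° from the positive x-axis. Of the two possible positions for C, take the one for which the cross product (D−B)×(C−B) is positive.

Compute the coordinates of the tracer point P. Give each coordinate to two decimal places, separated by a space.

5.63 1.74

A=(0,0), D=(10.00,0)
B = A + 3.00·(cos356°, sin356°) = (2.9927, -0.2093)
|BD| = 7.0104
circle(B,4.00) ∩ circle(D,6.00): a=2.0788, h=3.4174
  candidates: C₊=(4.9685,3.2687) cross=23.958; C₋=(5.1725,-3.5631) cross=-23.958
  mode + wants cross > 0 → take C=(4.9685,3.2687) (cross=23.958)
ex = (C−B)/|BC| = (0.4940,0.8695); ey = (-0.8695,0.4940)
P = B + 3.00·ex + -1.33·ey = (5.6310,1.7422)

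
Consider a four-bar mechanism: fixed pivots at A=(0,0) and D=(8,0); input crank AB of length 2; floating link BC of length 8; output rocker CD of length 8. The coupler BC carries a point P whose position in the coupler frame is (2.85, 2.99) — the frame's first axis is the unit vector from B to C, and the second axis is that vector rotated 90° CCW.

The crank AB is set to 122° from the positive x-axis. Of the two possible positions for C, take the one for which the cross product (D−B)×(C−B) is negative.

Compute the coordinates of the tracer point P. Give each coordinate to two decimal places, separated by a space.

2.84 0.35

A=(0,0), D=(8.00,0)
B = A + 2.00·(cos122°, sin122°) = (-1.0598, 1.6961)
|BD| = 9.2172
circle(B,8.00) ∩ circle(D,8.00): a=4.6086, h=6.5392
  candidates: C₊=(4.6734,7.2755) cross=60.273; C₋=(2.2668,-5.5794) cross=-60.273
  mode - wants cross < 0 → take C=(2.2668,-5.5794) (cross=-60.273)
ex = (C−B)/|BC| = (0.4158,-0.9094); ey = (0.9094,0.4158)
P = B + 2.85·ex + 2.99·ey = (2.8445,0.3475)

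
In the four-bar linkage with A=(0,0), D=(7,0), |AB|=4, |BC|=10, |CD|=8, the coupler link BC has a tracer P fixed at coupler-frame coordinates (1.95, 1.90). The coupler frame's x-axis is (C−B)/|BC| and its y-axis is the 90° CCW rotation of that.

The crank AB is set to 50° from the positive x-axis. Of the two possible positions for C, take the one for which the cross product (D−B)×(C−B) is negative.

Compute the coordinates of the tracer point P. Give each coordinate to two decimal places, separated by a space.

A=(0,0), D=(7.00,0)
B = A + 4.00·(cos50°, sin50°) = (2.5712, 3.0642)
|BD| = 5.3855
circle(B,10.00) ∩ circle(D,8.00): a=6.0351, h=7.9736
  candidates: C₊=(12.0708,6.1876) cross=42.942; C₋=(2.9975,-6.9267) cross=-42.942
  mode - wants cross < 0 → take C=(2.9975,-6.9267) (cross=-42.942)
ex = (C−B)/|BC| = (0.0426,-0.9991); ey = (0.9991,0.0426)
P = B + 1.95·ex + 1.90·ey = (4.5526,1.1969)

4.55 1.20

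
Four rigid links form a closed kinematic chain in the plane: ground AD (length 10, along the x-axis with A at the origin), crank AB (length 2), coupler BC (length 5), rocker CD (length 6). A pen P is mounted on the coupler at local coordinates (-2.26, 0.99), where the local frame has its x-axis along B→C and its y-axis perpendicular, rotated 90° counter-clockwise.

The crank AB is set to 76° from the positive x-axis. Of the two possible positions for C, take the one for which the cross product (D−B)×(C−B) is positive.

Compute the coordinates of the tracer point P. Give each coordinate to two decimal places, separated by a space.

-1.98 2.12

A=(0,0), D=(10.00,0)
B = A + 2.00·(cos76°, sin76°) = (0.4838, 1.9406)
|BD| = 9.7120
circle(B,5.00) ∩ circle(D,6.00): a=4.2897, h=2.5688
  candidates: C₊=(5.2003,3.6004) cross=24.948; C₋=(4.1738,-1.4335) cross=-24.948
  mode + wants cross > 0 → take C=(5.2003,3.6004) (cross=24.948)
ex = (C−B)/|BC| = (0.9433,0.3320); ey = (-0.3320,0.9433)
P = B + -2.26·ex + 0.99·ey = (-1.9766,2.1242)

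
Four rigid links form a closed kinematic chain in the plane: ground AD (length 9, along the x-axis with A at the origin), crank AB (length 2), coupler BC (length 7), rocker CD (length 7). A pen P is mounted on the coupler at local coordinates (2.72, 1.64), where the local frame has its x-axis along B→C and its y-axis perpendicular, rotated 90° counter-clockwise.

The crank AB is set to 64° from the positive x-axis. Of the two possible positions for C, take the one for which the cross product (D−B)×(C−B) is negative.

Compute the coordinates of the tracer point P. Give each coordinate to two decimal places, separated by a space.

A=(0,0), D=(9.00,0)
B = A + 2.00·(cos64°, sin64°) = (0.8767, 1.7976)
|BD| = 8.3198
circle(B,7.00) ∩ circle(D,7.00): a=4.1599, h=5.6299
  candidates: C₊=(6.1548,6.3957) cross=46.839; C₋=(3.7220,-4.5981) cross=-46.839
  mode - wants cross < 0 → take C=(3.7220,-4.5981) (cross=-46.839)
ex = (C−B)/|BC| = (0.4065,-0.9137); ey = (0.9137,0.4065)
P = B + 2.72·ex + 1.64·ey = (3.4807,-0.0210)

3.48 -0.02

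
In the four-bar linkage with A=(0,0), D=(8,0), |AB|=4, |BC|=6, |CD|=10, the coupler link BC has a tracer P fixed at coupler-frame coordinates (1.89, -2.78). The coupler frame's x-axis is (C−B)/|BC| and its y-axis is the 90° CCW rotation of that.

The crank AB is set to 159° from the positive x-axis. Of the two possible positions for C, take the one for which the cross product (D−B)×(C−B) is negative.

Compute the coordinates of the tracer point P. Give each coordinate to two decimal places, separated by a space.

-5.44 -1.46

A=(0,0), D=(8.00,0)
B = A + 4.00·(cos159°, sin159°) = (-3.7343, 1.4335)
|BD| = 11.8216
circle(B,6.00) ∩ circle(D,10.00): a=3.2039, h=5.0730
  candidates: C₊=(0.0610,6.0805) cross=59.971; C₋=(-1.1693,-3.9906) cross=-59.971
  mode - wants cross < 0 → take C=(-1.1693,-3.9906) (cross=-59.971)
ex = (C−B)/|BC| = (0.4275,-0.9040); ey = (0.9040,0.4275)
P = B + 1.89·ex + -2.78·ey = (-5.4395,-1.4636)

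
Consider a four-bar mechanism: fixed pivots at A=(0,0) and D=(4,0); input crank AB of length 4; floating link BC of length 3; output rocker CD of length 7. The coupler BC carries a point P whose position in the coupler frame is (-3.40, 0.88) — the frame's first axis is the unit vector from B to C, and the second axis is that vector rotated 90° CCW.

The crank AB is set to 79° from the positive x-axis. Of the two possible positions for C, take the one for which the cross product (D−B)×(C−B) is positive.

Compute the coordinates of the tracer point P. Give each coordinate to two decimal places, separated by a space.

-1.37 1.14

A=(0,0), D=(4.00,0)
B = A + 4.00·(cos79°, sin79°) = (0.7632, 3.9265)
|BD| = 5.0886
circle(B,3.00) ∩ circle(D,7.00): a=-1.3860, h=2.6606
  candidates: C₊=(1.9346,6.6884) cross=13.539; C₋=(-2.1714,3.3036) cross=-13.539
  mode + wants cross > 0 → take C=(1.9346,6.6884) (cross=13.539)
ex = (C−B)/|BC| = (0.3905,0.9206); ey = (-0.9206,0.3905)
P = B + -3.40·ex + 0.88·ey = (-1.3745,1.1400)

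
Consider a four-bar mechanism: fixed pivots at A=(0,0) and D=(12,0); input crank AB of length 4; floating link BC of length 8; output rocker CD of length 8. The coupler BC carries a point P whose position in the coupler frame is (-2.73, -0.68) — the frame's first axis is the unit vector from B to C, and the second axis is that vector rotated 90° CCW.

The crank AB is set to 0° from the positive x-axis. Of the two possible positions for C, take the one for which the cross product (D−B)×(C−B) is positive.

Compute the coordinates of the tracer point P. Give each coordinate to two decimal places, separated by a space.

A=(0,0), D=(12.00,0)
B = A + 4.00·(cos0°, sin0°) = (4.0000, 0.0000)
|BD| = 8.0000
circle(B,8.00) ∩ circle(D,8.00): a=4.0000, h=6.9282
  candidates: C₊=(8.0000,6.9282) cross=55.426; C₋=(8.0000,-6.9282) cross=-55.426
  mode + wants cross > 0 → take C=(8.0000,6.9282) (cross=55.426)
ex = (C−B)/|BC| = (0.5000,0.8660); ey = (-0.8660,0.5000)
P = B + -2.73·ex + -0.68·ey = (3.2239,-2.7042)

3.22 -2.70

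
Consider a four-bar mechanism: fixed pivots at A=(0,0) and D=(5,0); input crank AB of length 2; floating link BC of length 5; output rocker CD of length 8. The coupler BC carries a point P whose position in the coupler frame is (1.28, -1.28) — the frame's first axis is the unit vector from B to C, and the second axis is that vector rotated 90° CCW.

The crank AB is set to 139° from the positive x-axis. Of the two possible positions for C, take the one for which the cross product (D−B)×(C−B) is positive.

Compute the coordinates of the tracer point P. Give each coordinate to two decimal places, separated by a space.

0.07 2.20

A=(0,0), D=(5.00,0)
B = A + 2.00·(cos139°, sin139°) = (-1.5094, 1.3121)
|BD| = 6.6403
circle(B,5.00) ∩ circle(D,8.00): a=0.3836, h=4.9853
  candidates: C₊=(-0.1483,6.1233) cross=33.104; C₋=(-2.1185,-3.6506) cross=-33.104
  mode + wants cross > 0 → take C=(-0.1483,6.1233) (cross=33.104)
ex = (C−B)/|BC| = (0.2722,0.9622); ey = (-0.9622,0.2722)
P = B + 1.28·ex + -1.28·ey = (0.0707,2.1953)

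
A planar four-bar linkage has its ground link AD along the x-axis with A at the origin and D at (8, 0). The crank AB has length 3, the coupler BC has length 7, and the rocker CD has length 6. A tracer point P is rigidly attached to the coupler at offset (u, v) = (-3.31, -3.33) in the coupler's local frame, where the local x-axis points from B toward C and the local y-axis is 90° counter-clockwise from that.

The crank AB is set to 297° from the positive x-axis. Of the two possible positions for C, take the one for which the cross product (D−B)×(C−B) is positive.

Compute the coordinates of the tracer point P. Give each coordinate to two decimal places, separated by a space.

3.51 -6.85

A=(0,0), D=(8.00,0)
B = A + 3.00·(cos297°, sin297°) = (1.3620, -2.6730)
|BD| = 7.1560
circle(B,7.00) ∩ circle(D,6.00): a=4.4863, h=5.3733
  candidates: C₊=(3.5164,3.9872) cross=38.452; C₋=(7.5307,-5.9816) cross=-38.452
  mode + wants cross > 0 → take C=(3.5164,3.9872) (cross=38.452)
ex = (C−B)/|BC| = (0.3078,0.9515); ey = (-0.9515,0.3078)
P = B + -3.31·ex + -3.33·ey = (3.5116,-6.8473)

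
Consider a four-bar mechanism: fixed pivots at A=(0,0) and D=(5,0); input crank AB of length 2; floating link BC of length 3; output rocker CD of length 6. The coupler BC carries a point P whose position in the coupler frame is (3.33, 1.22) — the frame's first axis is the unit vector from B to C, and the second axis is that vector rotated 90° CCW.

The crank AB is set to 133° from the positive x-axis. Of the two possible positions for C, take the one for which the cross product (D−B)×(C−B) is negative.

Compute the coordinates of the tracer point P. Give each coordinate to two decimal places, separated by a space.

A=(0,0), D=(5.00,0)
B = A + 2.00·(cos133°, sin133°) = (-1.3640, 1.4627)
|BD| = 6.5299
circle(B,3.00) ∩ circle(D,6.00): a=1.1976, h=2.7506
  candidates: C₊=(0.4193,3.8752) cross=17.961; C₋=(-0.8130,-1.4863) cross=-17.961
  mode - wants cross < 0 → take C=(-0.8130,-1.4863) (cross=-17.961)
ex = (C−B)/|BC| = (0.1837,-0.9830); ey = (0.9830,0.1837)
P = B + 3.33·ex + 1.22·ey = (0.4469,-1.5866)

0.45 -1.59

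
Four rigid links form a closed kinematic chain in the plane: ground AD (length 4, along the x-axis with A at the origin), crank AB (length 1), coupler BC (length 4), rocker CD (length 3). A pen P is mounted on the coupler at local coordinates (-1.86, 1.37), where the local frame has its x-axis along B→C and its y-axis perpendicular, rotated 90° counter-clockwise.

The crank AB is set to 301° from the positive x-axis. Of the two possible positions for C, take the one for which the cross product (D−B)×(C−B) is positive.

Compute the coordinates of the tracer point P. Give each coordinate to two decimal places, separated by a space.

-1.60 -1.78

A=(0,0), D=(4.00,0)
B = A + 1.00·(cos301°, sin301°) = (0.5150, -0.8572)
|BD| = 3.5888
circle(B,4.00) ∩ circle(D,3.00): a=2.7697, h=2.8860
  candidates: C₊=(2.5152,2.6068) cross=10.357; C₋=(3.8938,-2.9981) cross=-10.357
  mode + wants cross > 0 → take C=(2.5152,2.6068) (cross=10.357)
ex = (C−B)/|BC| = (0.5001,0.8660); ey = (-0.8660,0.5001)
P = B + -1.86·ex + 1.37·ey = (-1.6015,-1.7829)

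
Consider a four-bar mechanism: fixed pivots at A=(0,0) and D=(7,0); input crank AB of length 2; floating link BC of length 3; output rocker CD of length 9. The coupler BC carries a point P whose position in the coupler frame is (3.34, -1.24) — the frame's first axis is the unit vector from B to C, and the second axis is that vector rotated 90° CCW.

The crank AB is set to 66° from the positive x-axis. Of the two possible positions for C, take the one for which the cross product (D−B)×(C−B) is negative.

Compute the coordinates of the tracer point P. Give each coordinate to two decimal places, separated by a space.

A=(0,0), D=(7.00,0)
B = A + 2.00·(cos66°, sin66°) = (0.8135, 1.8271)
|BD| = 6.4507
circle(B,3.00) ∩ circle(D,9.00): a=-2.3555, h=1.8579
  candidates: C₊=(-0.9193,4.2761) cross=11.985; C₋=(-1.9718,0.7124) cross=-11.985
  mode - wants cross < 0 → take C=(-1.9718,0.7124) (cross=-11.985)
ex = (C−B)/|BC| = (-0.9284,-0.3716); ey = (0.3716,-0.9284)
P = B + 3.34·ex + -1.24·ey = (-2.7481,1.7373)

-2.75 1.74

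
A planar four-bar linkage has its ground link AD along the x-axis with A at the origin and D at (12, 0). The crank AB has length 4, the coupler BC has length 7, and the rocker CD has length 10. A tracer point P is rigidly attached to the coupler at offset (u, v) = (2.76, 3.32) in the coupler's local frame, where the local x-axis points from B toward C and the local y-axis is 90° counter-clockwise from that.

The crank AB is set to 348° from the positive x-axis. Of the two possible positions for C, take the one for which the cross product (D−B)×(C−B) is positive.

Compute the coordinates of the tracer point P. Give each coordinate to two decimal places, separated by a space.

0.68 2.03

A=(0,0), D=(12.00,0)
B = A + 4.00·(cos348°, sin348°) = (3.9126, -0.8316)
|BD| = 8.1301
circle(B,7.00) ∩ circle(D,10.00): a=0.9285, h=6.9381
  candidates: C₊=(4.1265,6.1651) cross=56.408; C₋=(5.5460,-7.6384) cross=-56.408
  mode + wants cross > 0 → take C=(4.1265,6.1651) (cross=56.408)
ex = (C−B)/|BC| = (0.0306,0.9995); ey = (-0.9995,0.0306)
P = B + 2.76·ex + 3.32·ey = (0.6785,2.0285)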